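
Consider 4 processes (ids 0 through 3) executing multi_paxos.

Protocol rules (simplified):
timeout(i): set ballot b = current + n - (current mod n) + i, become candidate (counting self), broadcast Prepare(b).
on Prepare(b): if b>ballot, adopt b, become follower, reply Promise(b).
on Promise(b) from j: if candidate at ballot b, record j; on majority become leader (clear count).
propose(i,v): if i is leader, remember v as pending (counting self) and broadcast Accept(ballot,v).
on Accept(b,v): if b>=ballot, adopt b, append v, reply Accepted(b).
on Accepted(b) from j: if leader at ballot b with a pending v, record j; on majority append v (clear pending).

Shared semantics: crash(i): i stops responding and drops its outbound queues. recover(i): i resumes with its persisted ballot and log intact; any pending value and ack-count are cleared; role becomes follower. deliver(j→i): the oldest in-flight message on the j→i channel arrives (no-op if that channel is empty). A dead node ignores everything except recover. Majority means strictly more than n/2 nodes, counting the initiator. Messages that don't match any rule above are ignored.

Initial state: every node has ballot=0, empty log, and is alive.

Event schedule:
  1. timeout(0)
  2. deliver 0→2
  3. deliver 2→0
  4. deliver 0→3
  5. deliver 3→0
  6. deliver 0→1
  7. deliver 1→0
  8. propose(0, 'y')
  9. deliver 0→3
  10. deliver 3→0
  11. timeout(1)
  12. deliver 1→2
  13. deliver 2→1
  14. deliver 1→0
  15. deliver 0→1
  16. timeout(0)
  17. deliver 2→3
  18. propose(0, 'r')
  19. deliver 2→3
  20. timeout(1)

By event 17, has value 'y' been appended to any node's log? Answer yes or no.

[1] timeout(0) → N0(cand b4 [-])
[2] deliver 0→2 → N2(foll b4 [-])
[3] deliver 2→0 → ∅
[4] deliver 0→3 → N3(foll b4 [-])
[5] deliver 3→0 → N0(lead b4 [-])
[6] deliver 0→1 → N1(foll b4 [-])
[7] deliver 1→0 → ∅
[8] propose(0,'y') → ∅
[9] deliver 0→3 → N3(foll b4 [y])
[10] deliver 3→0 → ∅
[11] timeout(1) → N1(cand b9 [-])
[12] deliver 1→2 → N2(foll b9 [-])
[13] deliver 2→1 → ∅
[14] deliver 1→0 → N0(foll b9 [-])
[15] deliver 0→1 → ∅
[16] timeout(0) → N0(cand b12 [-])
[17] deliver 2→3 → ∅

yes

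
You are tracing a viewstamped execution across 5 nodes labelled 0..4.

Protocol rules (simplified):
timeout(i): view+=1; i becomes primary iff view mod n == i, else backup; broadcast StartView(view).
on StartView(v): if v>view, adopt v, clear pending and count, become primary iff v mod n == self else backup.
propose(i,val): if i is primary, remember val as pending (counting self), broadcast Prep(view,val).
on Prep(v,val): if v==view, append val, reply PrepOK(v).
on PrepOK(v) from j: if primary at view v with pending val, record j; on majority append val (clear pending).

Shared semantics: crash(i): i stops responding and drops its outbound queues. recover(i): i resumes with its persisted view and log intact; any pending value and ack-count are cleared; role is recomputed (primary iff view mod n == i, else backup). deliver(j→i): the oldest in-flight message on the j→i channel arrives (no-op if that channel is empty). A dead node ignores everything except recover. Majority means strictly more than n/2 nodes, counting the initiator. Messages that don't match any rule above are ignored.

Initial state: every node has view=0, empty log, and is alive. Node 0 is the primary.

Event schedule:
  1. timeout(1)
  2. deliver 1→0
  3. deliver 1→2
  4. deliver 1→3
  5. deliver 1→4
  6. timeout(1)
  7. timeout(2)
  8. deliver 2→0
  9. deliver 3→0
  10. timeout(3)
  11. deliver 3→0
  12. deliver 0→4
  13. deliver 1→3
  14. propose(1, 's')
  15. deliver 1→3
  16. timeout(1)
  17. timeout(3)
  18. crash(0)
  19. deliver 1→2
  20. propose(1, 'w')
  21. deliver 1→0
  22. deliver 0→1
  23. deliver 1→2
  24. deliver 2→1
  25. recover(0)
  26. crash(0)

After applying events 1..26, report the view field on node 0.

2

e1 timeout(1): 1[prim,v=1,-]
e2 deliver 1→0: 0[back,v=1,-]
e3 deliver 1→2: 2[back,v=1,-]
e4 deliver 1→3: 3[back,v=1,-]
e5 deliver 1→4: 4[back,v=1,-]
e6 timeout(1): 1[back,v=2,-]
e7 timeout(2): 2[prim,v=2,-]
e8 deliver 2→0: 0[back,v=2,-]
e9 deliver 3→0: ·
e10 timeout(3): 3[back,v=2,-]
e11 deliver 3→0: ·
e12 deliver 0→4: ·
e13 deliver 1→3: ·
e14 propose(1,'s'): ·
e15 deliver 1→3: ·
e16 timeout(1): 1[back,v=3,-]
e17 timeout(3): 3[prim,v=3,-]
e18 crash(0): 0[✗back,v=2,-]
e19 deliver 1→2: ·
e20 propose(1,'w'): ·
e21 deliver 1→0: ·
e22 deliver 0→1: ·
e23 deliver 1→2: 2[back,v=3,-]
e24 deliver 2→1: ·
e25 recover(0): 0[back,v=2,-]
e26 crash(0): 0[✗back,v=2,-]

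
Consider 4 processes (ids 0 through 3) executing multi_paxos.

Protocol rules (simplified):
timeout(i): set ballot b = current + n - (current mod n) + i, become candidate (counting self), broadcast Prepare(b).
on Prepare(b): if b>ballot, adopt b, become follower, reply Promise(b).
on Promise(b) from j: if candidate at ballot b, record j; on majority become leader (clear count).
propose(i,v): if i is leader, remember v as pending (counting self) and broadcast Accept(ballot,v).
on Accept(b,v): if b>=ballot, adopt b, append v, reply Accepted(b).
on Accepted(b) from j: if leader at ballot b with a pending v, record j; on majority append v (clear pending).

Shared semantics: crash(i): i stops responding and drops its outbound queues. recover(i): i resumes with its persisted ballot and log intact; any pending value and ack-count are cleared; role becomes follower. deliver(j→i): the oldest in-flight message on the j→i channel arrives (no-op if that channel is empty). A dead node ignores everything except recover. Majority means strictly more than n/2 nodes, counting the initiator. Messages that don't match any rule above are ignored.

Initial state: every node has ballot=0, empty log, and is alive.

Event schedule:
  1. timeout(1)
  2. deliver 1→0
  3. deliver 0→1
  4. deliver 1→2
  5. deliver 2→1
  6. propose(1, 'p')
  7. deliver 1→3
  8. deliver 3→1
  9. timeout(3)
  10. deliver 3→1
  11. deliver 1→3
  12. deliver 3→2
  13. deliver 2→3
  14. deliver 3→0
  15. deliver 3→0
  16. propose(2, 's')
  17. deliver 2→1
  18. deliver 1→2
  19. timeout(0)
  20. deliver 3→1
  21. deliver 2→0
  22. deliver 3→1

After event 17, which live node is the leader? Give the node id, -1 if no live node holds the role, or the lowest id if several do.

-1

e1 timeout(1): 1[cand,b=5,-]
e2 deliver 1→0: 0[foll,b=5,-]
e3 deliver 0→1: ·
e4 deliver 1→2: 2[foll,b=5,-]
e5 deliver 2→1: 1[lead,b=5,-]
e6 propose(1,'p'): ·
e7 deliver 1→3: 3[foll,b=5,-]
e8 deliver 3→1: ·
e9 timeout(3): 3[cand,b=11,-]
e10 deliver 3→1: 1[foll,b=11,-]
e11 deliver 1→3: ·
e12 deliver 3→2: 2[foll,b=11,-]
e13 deliver 2→3: ·
e14 deliver 3→0: 0[foll,b=11,-]
e15 deliver 3→0: ·
e16 propose(2,'s'): ·
e17 deliver 2→1: ·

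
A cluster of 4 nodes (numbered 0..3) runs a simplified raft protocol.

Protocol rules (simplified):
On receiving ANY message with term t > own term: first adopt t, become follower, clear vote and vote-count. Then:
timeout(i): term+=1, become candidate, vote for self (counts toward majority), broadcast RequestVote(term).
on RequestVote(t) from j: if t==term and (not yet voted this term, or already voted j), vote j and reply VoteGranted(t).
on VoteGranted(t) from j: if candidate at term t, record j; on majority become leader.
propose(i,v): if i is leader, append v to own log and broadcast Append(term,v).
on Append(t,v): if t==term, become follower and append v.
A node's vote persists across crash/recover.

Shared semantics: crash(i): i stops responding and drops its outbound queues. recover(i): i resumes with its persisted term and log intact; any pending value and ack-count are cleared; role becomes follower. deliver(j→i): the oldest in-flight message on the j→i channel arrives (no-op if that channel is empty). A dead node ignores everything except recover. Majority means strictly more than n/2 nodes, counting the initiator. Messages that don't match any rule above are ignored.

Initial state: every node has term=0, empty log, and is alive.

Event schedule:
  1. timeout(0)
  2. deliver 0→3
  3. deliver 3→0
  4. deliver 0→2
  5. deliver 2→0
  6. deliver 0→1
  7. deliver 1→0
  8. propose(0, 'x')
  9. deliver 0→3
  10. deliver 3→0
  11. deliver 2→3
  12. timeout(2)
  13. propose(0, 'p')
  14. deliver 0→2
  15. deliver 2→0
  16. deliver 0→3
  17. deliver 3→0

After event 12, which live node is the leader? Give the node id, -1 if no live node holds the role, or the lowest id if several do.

0

1. timeout(0):  <0:cand t1 ->
2. deliver 0→3:  <3:foll t1 ->
3. deliver 3→0:  nop
4. deliver 0→2:  <2:foll t1 ->
5. deliver 2→0:  <0:lead t1 ->
6. deliver 0→1:  <1:foll t1 ->
7. deliver 1→0:  nop
8. propose(0,'x'):  <0:lead t1 x>
9. deliver 0→3:  <3:foll t1 x>
10. deliver 3→0:  nop
11. deliver 2→3:  nop
12. timeout(2):  <2:cand t2 ->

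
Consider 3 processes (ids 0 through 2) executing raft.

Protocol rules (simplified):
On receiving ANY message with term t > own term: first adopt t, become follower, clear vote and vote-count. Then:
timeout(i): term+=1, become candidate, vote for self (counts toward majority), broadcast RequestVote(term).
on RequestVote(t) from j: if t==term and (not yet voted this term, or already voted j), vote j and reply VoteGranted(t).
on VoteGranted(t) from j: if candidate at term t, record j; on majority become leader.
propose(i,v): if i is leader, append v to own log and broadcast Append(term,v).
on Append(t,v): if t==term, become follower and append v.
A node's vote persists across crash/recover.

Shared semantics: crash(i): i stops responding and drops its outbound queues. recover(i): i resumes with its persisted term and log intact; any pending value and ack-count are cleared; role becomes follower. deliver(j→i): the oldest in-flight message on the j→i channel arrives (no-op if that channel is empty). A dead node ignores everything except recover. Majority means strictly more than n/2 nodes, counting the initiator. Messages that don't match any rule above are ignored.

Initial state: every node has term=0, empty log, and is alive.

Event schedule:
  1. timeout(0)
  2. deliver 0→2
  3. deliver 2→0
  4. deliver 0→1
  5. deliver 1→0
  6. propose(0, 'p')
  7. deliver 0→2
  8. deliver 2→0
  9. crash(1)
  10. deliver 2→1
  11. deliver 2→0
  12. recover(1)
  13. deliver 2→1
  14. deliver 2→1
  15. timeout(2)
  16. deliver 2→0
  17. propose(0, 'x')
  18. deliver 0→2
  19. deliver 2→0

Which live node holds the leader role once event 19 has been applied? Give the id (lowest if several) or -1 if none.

[1] timeout(0) → N0(cand t1 [-])
[2] deliver 0→2 → N2(foll t1 [-])
[3] deliver 2→0 → N0(lead t1 [-])
[4] deliver 0→1 → N1(foll t1 [-])
[5] deliver 1→0 → ∅
[6] propose(0,'p') → N0(lead t1 [p])
[7] deliver 0→2 → N2(foll t1 [p])
[8] deliver 2→0 → ∅
[9] crash(1) → N1(✗foll t1 [-])
[10] deliver 2→1 → ∅
[11] deliver 2→0 → ∅
[12] recover(1) → N1(foll t1 [-])
[13] deliver 2→1 → ∅
[14] deliver 2→1 → ∅
[15] timeout(2) → N2(cand t2 [p])
[16] deliver 2→0 → N0(foll t2 [p])
[17] propose(0,'x') → ∅
[18] deliver 0→2 → N2(lead t2 [p])
[19] deliver 2→0 → ∅

2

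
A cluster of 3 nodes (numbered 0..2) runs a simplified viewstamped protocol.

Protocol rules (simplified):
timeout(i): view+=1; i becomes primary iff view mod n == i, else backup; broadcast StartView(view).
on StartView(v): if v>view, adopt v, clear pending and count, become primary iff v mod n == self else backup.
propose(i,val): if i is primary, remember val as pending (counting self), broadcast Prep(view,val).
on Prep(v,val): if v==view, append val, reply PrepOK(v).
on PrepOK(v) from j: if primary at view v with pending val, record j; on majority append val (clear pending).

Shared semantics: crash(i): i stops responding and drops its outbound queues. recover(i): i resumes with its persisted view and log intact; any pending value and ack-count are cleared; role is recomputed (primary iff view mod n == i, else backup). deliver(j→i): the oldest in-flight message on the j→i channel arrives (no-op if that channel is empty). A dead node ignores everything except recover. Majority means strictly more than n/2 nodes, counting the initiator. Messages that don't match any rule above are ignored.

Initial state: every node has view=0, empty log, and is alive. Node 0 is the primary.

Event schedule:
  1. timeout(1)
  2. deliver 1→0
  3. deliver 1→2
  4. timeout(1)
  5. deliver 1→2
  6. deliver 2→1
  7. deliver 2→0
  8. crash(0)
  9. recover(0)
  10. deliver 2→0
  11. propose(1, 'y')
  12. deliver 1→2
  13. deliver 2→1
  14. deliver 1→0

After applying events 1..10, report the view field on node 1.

2

after 1 — timeout(1): n1:prim/v1/[-]
after 2 — deliver 1→0: n0:back/v1/[-]
after 3 — deliver 1→2: n2:back/v1/[-]
after 4 — timeout(1): n1:back/v2/[-]
after 5 — deliver 1→2: n2:prim/v2/[-]
after 6 — deliver 2→1: ·
after 7 — deliver 2→0: ·
after 8 — crash(0): n0:✗back/v1/[-]
after 9 — recover(0): n0:back/v1/[-]
after 10 — deliver 2→0: ·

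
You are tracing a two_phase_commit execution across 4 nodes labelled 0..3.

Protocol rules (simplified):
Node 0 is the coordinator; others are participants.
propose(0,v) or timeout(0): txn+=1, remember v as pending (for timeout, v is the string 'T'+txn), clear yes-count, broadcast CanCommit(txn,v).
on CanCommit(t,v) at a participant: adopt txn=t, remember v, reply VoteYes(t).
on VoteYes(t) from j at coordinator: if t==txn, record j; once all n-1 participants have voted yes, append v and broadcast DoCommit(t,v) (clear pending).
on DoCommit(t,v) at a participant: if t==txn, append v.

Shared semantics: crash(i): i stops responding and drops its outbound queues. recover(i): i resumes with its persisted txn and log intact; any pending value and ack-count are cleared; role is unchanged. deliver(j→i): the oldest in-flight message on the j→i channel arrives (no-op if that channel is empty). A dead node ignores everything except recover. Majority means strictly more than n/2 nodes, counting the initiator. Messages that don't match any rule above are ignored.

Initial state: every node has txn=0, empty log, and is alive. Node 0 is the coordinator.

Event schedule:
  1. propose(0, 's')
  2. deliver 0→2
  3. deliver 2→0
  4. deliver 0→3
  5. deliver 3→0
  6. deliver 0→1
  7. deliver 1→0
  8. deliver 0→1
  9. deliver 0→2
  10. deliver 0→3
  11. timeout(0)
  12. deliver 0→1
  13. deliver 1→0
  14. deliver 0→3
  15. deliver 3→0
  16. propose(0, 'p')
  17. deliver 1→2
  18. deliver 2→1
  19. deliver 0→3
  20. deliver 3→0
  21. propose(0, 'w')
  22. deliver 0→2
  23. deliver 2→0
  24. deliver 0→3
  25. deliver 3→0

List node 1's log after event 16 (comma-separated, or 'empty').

s

e1 propose(0,'s'): 0[coor,t=1,-]
e2 deliver 0→2: 2[part,t=1,-]
e3 deliver 2→0: ·
e4 deliver 0→3: 3[part,t=1,-]
e5 deliver 3→0: ·
e6 deliver 0→1: 1[part,t=1,-]
e7 deliver 1→0: 0[coor,t=1,s]
e8 deliver 0→1: 1[part,t=1,s]
e9 deliver 0→2: 2[part,t=1,s]
e10 deliver 0→3: 3[part,t=1,s]
e11 timeout(0): 0[coor,t=2,s]
e12 deliver 0→1: 1[part,t=2,s]
e13 deliver 1→0: ·
e14 deliver 0→3: 3[part,t=2,s]
e15 deliver 3→0: ·
e16 propose(0,'p'): 0[coor,t=3,s]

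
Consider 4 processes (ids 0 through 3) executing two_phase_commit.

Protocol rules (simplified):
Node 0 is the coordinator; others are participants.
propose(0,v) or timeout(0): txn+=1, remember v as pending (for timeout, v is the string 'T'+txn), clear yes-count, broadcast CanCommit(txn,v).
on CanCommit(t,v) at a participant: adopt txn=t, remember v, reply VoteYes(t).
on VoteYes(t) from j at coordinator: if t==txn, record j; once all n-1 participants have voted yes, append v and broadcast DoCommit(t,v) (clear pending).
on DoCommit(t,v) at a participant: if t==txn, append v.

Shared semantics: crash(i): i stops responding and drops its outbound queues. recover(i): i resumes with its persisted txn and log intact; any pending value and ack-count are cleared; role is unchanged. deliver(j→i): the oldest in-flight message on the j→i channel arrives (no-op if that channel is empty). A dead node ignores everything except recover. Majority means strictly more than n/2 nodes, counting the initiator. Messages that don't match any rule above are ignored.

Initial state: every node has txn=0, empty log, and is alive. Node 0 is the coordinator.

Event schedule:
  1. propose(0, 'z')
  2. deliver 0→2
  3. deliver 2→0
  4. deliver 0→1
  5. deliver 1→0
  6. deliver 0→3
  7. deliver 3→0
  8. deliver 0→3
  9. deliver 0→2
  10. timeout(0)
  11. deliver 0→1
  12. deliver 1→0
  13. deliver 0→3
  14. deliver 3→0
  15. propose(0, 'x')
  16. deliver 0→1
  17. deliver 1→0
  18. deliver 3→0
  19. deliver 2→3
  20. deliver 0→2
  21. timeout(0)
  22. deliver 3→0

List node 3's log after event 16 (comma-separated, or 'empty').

z

1. propose(0,'z'):  <0:coor t1 ->
2. deliver 0→2:  <2:part t1 ->
3. deliver 2→0:  nop
4. deliver 0→1:  <1:part t1 ->
5. deliver 1→0:  nop
6. deliver 0→3:  <3:part t1 ->
7. deliver 3→0:  <0:coor t1 z>
8. deliver 0→3:  <3:part t1 z>
9. deliver 0→2:  <2:part t1 z>
10. timeout(0):  <0:coor t2 z>
11. deliver 0→1:  <1:part t1 z>
12. deliver 1→0:  nop
13. deliver 0→3:  <3:part t2 z>
14. deliver 3→0:  nop
15. propose(0,'x'):  <0:coor t3 z>
16. deliver 0→1:  <1:part t2 z>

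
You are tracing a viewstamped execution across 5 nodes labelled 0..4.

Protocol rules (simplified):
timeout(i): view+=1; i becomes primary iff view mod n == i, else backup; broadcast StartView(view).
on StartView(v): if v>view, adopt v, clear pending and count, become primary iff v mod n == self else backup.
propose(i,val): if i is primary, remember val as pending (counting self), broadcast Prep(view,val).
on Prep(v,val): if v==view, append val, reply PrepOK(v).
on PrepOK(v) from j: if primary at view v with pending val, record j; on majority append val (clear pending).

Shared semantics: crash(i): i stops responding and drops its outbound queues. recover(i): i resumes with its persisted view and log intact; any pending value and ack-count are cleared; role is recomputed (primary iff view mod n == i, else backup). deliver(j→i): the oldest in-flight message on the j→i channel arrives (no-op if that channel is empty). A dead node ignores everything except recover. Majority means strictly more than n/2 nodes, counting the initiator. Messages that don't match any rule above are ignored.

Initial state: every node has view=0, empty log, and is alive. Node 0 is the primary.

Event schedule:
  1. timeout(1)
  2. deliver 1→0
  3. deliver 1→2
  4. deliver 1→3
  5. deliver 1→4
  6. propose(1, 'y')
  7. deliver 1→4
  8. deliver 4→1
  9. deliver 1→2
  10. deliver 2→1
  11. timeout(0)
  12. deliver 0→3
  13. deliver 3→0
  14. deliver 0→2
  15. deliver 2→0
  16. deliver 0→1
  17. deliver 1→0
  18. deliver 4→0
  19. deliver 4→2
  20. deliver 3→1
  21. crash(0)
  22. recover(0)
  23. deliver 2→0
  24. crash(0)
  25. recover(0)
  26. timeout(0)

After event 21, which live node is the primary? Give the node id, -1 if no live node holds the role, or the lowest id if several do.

1. timeout(1):  <1:prim v1 ->
2. deliver 1→0:  <0:back v1 ->
3. deliver 1→2:  <2:back v1 ->
4. deliver 1→3:  <3:back v1 ->
5. deliver 1→4:  <4:back v1 ->
6. propose(1,'y'):  nop
7. deliver 1→4:  <4:back v1 y>
8. deliver 4→1:  nop
9. deliver 1→2:  <2:back v1 y>
10. deliver 2→1:  <1:prim v1 y>
11. timeout(0):  <0:back v2 ->
12. deliver 0→3:  <3:back v2 ->
13. deliver 3→0:  nop
14. deliver 0→2:  <2:prim v2 y>
15. deliver 2→0:  nop
16. deliver 0→1:  <1:back v2 y>
17. deliver 1→0:  nop
18. deliver 4→0:  nop
19. deliver 4→2:  nop
20. deliver 3→1:  nop
21. crash(0):  <0:✗back v2 ->

2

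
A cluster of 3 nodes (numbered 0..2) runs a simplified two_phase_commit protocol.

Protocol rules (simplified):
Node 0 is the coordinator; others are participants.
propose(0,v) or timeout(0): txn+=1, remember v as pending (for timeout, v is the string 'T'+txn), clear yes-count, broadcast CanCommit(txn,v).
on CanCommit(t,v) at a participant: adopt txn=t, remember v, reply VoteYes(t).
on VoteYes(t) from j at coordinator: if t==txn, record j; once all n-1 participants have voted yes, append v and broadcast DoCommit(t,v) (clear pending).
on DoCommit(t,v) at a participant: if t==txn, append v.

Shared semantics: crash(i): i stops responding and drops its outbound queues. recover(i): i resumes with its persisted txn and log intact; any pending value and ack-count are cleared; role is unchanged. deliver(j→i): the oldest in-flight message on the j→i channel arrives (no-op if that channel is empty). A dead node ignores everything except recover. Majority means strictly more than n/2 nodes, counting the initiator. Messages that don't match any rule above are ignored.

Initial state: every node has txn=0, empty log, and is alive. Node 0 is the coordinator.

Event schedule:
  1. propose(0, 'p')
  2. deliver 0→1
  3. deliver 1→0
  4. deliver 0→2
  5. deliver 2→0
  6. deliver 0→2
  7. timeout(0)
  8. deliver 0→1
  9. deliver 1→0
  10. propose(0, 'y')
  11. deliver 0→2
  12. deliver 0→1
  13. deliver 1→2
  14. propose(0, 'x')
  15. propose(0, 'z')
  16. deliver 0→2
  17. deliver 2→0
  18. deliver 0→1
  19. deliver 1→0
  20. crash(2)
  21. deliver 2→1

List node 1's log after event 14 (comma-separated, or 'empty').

p

after 1 — propose(0,'p'): n0:coor/t1/[-]
after 2 — deliver 0→1: n1:part/t1/[-]
after 3 — deliver 1→0: ·
after 4 — deliver 0→2: n2:part/t1/[-]
after 5 — deliver 2→0: n0:coor/t1/[p]
after 6 — deliver 0→2: n2:part/t1/[p]
after 7 — timeout(0): n0:coor/t2/[p]
after 8 — deliver 0→1: n1:part/t1/[p]
after 9 — deliver 1→0: ·
after 10 — propose(0,'y'): n0:coor/t3/[p]
after 11 — deliver 0→2: n2:part/t2/[p]
after 12 — deliver 0→1: n1:part/t2/[p]
after 13 — deliver 1→2: ·
after 14 — propose(0,'x'): n0:coor/t4/[p]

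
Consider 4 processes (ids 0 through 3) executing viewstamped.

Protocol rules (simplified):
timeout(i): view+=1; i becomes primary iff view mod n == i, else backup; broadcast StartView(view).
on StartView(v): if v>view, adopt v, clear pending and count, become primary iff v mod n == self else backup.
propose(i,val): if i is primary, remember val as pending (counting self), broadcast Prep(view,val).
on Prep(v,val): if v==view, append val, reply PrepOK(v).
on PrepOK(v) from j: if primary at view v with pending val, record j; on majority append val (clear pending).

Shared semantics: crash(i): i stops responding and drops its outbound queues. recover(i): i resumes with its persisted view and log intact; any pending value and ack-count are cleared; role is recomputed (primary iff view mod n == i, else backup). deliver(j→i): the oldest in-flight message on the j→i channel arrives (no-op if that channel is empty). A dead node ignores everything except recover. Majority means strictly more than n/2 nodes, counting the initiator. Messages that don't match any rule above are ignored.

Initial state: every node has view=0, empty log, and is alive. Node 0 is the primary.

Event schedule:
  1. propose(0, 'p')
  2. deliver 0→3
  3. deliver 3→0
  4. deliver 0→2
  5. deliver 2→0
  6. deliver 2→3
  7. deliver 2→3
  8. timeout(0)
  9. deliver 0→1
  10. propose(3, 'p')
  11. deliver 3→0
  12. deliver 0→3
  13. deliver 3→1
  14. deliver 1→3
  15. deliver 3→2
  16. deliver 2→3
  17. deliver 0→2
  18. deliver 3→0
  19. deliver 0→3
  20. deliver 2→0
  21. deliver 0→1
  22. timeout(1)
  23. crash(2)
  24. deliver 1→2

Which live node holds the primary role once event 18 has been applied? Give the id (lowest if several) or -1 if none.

1. propose(0,'p'):  nop
2. deliver 0→3:  <3:back v0 p>
3. deliver 3→0:  nop
4. deliver 0→2:  <2:back v0 p>
5. deliver 2→0:  <0:prim v0 p>
6. deliver 2→3:  nop
7. deliver 2→3:  nop
8. timeout(0):  <0:back v1 p>
9. deliver 0→1:  <1:back v0 p>
10. propose(3,'p'):  nop
11. deliver 3→0:  nop
12. deliver 0→3:  <3:back v1 p>
13. deliver 3→1:  nop
14. deliver 1→3:  nop
15. deliver 3→2:  nop
16. deliver 2→3:  nop
17. deliver 0→2:  <2:back v1 p>
18. deliver 3→0:  nop

-1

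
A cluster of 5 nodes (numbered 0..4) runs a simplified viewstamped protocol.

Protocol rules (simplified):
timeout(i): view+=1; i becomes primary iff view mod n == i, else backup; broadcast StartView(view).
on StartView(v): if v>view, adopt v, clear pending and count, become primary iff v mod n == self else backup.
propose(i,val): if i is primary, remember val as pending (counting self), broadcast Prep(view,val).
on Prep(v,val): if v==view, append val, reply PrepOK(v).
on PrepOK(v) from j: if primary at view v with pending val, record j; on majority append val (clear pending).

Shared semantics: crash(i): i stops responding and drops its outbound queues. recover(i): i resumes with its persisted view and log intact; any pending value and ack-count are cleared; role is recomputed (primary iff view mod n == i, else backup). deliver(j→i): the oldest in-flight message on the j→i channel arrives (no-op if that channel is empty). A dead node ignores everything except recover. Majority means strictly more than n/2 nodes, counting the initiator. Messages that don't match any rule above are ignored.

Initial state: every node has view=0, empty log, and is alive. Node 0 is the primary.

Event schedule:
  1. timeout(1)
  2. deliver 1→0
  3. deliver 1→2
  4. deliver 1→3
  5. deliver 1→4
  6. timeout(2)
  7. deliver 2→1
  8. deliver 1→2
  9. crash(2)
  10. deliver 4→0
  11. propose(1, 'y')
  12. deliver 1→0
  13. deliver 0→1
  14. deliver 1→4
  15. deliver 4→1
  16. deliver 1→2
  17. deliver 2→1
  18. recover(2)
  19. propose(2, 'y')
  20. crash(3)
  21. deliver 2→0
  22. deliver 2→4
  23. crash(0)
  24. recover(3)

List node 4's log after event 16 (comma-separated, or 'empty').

step 1 timeout(1): 1={prim,v=1,log=-}
step 2 deliver 1→0: 0={back,v=1,log=-}
step 3 deliver 1→2: 2={back,v=1,log=-}
step 4 deliver 1→3: 3={back,v=1,log=-}
step 5 deliver 1→4: 4={back,v=1,log=-}
step 6 timeout(2): 2={prim,v=2,log=-}
step 7 deliver 2→1: 1={back,v=2,log=-}
step 8 deliver 1→2: —
step 9 crash(2): 2={✗prim,v=2,log=-}
step 10 deliver 4→0: —
step 11 propose(1,'y'): —
step 12 deliver 1→0: —
step 13 deliver 0→1: —
step 14 deliver 1→4: —
step 15 deliver 4→1: —
step 16 deliver 1→2: —

empty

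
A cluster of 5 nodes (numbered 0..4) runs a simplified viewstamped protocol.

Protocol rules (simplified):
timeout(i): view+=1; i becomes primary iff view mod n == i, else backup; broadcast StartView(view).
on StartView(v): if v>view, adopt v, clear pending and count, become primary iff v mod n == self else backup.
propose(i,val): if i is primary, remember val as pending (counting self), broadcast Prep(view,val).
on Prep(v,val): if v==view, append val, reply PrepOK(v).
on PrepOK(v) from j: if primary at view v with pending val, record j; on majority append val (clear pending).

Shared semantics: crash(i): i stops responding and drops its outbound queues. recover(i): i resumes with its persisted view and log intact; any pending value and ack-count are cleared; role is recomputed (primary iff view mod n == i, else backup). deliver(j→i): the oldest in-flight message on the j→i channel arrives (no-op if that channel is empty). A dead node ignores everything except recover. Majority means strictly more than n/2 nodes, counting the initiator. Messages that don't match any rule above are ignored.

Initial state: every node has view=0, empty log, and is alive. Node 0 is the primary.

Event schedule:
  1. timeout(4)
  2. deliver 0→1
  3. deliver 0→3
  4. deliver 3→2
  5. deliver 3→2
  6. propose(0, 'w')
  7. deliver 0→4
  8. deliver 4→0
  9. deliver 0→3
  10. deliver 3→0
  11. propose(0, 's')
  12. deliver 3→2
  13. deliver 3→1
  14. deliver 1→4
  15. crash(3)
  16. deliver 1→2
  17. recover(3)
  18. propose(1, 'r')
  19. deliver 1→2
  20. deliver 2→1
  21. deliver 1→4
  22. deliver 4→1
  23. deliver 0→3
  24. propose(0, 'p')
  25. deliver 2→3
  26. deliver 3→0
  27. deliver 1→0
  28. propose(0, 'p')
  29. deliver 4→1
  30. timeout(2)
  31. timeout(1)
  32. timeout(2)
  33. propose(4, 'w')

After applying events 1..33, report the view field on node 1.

2

after 1 — timeout(4): n4:back/v1/[-]
after 2 — deliver 0→1: ·
after 3 — deliver 0→3: ·
after 4 — deliver 3→2: ·
after 5 — deliver 3→2: ·
after 6 — propose(0,'w'): ·
after 7 — deliver 0→4: ·
after 8 — deliver 4→0: n0:back/v1/[-]
after 9 — deliver 0→3: n3:back/v0/[w]
after 10 — deliver 3→0: ·
after 11 — propose(0,'s'): ·
after 12 — deliver 3→2: ·
after 13 — deliver 3→1: ·
after 14 — deliver 1→4: ·
after 15 — crash(3): n3:✗back/v0/[w]
after 16 — deliver 1→2: ·
after 17 — recover(3): n3:back/v0/[w]
after 18 — propose(1,'r'): ·
after 19 — deliver 1→2: ·
after 20 — deliver 2→1: ·
after 21 — deliver 1→4: ·
after 22 — deliver 4→1: n1:prim/v1/[-]
after 23 — deliver 0→3: ·
after 24 — propose(0,'p'): ·
after 25 — deliver 2→3: ·
after 26 — deliver 3→0: ·
after 27 — deliver 1→0: ·
after 28 — propose(0,'p'): ·
after 29 — deliver 4→1: ·
after 30 — timeout(2): n2:back/v1/[-]
after 31 — timeout(1): n1:back/v2/[-]
after 32 — timeout(2): n2:prim/v2/[-]
after 33 — propose(4,'w'): ·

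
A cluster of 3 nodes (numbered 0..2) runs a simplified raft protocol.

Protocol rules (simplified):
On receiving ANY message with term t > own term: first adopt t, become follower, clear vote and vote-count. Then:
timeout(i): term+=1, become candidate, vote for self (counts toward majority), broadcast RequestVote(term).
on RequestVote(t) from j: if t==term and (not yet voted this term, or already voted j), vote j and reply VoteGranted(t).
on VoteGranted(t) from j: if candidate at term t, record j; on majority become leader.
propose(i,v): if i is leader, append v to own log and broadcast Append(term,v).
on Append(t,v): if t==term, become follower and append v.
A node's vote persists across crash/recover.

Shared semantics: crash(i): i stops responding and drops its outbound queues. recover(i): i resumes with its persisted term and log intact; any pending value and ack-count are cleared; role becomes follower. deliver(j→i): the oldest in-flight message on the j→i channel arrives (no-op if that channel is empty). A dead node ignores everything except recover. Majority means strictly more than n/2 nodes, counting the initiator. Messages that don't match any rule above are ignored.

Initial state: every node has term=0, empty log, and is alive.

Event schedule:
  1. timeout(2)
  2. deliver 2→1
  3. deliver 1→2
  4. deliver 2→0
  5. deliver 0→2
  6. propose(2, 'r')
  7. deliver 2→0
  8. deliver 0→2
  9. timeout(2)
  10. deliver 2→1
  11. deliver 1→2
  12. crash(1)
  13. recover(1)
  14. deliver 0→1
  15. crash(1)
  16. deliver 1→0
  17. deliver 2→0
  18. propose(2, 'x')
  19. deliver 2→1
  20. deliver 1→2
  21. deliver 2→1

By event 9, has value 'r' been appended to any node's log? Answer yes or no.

yes

step 1 timeout(2): 2={cand,t=1,log=-}
step 2 deliver 2→1: 1={foll,t=1,log=-}
step 3 deliver 1→2: 2={lead,t=1,log=-}
step 4 deliver 2→0: 0={foll,t=1,log=-}
step 5 deliver 0→2: —
step 6 propose(2,'r'): 2={lead,t=1,log=r}
step 7 deliver 2→0: 0={foll,t=1,log=r}
step 8 deliver 0→2: —
step 9 timeout(2): 2={cand,t=2,log=r}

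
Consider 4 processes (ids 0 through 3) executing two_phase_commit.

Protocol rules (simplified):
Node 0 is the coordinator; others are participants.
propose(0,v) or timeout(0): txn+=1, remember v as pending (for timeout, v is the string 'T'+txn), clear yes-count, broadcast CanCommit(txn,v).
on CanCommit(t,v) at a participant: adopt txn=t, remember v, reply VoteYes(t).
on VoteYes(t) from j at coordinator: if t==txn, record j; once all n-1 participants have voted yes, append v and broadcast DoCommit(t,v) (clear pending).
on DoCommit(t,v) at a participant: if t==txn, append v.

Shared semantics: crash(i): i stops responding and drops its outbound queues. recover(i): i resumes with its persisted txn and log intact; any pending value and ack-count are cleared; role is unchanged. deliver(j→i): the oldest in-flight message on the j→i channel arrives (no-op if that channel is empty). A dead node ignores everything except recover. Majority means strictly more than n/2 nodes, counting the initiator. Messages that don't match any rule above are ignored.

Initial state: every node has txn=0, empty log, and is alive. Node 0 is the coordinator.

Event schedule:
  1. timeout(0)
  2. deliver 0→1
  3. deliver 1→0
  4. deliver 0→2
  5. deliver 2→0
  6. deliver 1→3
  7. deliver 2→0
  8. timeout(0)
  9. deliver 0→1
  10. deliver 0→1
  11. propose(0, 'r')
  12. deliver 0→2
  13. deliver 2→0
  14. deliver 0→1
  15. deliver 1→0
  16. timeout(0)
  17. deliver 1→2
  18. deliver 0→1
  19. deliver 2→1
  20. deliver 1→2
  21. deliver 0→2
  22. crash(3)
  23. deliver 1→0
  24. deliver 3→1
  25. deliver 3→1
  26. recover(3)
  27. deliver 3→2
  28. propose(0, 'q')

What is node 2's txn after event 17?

e1 timeout(0): 0[coor,t=1,-]
e2 deliver 0→1: 1[part,t=1,-]
e3 deliver 1→0: ·
e4 deliver 0→2: 2[part,t=1,-]
e5 deliver 2→0: ·
e6 deliver 1→3: ·
e7 deliver 2→0: ·
e8 timeout(0): 0[coor,t=2,-]
e9 deliver 0→1: 1[part,t=2,-]
e10 deliver 0→1: ·
e11 propose(0,'r'): 0[coor,t=3,-]
e12 deliver 0→2: 2[part,t=2,-]
e13 deliver 2→0: ·
e14 deliver 0→1: 1[part,t=3,-]
e15 deliver 1→0: ·
e16 timeout(0): 0[coor,t=4,-]
e17 deliver 1→2: ·

2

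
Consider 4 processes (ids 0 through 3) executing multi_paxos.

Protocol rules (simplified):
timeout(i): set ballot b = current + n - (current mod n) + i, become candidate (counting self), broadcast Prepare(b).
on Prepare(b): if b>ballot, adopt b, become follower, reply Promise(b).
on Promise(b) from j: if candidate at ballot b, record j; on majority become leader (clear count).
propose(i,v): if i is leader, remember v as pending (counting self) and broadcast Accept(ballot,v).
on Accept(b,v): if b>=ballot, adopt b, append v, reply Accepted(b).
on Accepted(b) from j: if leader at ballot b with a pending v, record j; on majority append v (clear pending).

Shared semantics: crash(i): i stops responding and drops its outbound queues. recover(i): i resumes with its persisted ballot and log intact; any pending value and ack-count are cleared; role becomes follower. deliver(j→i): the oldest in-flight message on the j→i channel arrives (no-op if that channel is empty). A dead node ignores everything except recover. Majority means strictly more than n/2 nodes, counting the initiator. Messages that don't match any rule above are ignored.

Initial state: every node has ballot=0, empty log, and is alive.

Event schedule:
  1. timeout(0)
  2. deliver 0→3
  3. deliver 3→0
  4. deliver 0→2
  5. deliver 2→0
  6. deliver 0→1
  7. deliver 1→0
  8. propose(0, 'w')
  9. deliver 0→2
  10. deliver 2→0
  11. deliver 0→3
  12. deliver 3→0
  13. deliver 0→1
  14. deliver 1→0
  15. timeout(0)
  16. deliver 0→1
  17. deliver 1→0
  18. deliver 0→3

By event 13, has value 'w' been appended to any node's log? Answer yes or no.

yes

step 1 timeout(0): 0={cand,b=4,log=-}
step 2 deliver 0→3: 3={foll,b=4,log=-}
step 3 deliver 3→0: —
step 4 deliver 0→2: 2={foll,b=4,log=-}
step 5 deliver 2→0: 0={lead,b=4,log=-}
step 6 deliver 0→1: 1={foll,b=4,log=-}
step 7 deliver 1→0: —
step 8 propose(0,'w'): —
step 9 deliver 0→2: 2={foll,b=4,log=w}
step 10 deliver 2→0: —
step 11 deliver 0→3: 3={foll,b=4,log=w}
step 12 deliver 3→0: 0={lead,b=4,log=w}
step 13 deliver 0→1: 1={foll,b=4,log=w}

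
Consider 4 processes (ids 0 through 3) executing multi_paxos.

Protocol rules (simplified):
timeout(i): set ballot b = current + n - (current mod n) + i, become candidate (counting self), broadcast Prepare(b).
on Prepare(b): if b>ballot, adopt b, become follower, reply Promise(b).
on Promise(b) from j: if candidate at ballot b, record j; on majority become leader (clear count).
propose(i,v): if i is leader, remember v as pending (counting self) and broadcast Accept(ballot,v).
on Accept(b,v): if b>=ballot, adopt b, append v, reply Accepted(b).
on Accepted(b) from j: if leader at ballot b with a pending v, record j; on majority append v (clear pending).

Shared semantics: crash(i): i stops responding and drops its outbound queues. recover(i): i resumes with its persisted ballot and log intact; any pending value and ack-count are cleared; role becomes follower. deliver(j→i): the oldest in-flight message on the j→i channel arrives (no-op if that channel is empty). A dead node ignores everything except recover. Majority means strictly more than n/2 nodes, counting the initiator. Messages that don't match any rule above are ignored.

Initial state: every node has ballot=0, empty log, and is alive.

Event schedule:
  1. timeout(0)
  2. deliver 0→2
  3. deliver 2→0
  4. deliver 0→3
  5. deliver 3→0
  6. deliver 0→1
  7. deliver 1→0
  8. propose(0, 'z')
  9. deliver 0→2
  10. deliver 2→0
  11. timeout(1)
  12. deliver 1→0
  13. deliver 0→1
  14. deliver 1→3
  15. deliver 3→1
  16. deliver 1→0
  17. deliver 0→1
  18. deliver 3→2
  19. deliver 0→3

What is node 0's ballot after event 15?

9

[1] timeout(0) → N0(cand b4 [-])
[2] deliver 0→2 → N2(foll b4 [-])
[3] deliver 2→0 → ∅
[4] deliver 0→3 → N3(foll b4 [-])
[5] deliver 3→0 → N0(lead b4 [-])
[6] deliver 0→1 → N1(foll b4 [-])
[7] deliver 1→0 → ∅
[8] propose(0,'z') → ∅
[9] deliver 0→2 → N2(foll b4 [z])
[10] deliver 2→0 → ∅
[11] timeout(1) → N1(cand b9 [-])
[12] deliver 1→0 → N0(foll b9 [-])
[13] deliver 0→1 → ∅
[14] deliver 1→3 → N3(foll b9 [-])
[15] deliver 3→1 → ∅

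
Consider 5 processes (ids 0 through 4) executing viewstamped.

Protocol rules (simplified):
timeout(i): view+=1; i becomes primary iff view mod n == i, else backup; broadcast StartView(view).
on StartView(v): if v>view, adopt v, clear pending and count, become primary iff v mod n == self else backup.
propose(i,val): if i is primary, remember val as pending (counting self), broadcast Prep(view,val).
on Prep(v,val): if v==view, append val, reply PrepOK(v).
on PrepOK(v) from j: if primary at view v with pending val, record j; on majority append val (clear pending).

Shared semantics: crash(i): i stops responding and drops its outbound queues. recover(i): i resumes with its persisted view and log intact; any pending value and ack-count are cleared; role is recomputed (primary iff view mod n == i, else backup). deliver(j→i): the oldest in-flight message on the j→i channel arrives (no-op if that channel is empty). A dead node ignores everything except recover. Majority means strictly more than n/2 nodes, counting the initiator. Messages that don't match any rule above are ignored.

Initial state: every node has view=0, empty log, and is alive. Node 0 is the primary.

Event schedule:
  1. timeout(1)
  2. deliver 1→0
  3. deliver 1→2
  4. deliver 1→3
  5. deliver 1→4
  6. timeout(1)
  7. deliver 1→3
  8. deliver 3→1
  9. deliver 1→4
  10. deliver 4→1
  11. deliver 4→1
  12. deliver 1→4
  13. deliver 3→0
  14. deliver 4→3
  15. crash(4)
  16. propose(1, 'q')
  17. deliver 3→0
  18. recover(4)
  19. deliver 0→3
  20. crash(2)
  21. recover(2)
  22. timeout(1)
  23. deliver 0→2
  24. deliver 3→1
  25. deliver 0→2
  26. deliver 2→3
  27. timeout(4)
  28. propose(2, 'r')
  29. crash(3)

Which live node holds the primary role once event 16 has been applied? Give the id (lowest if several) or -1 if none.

-1

step 1 timeout(1): 1={prim,v=1,log=-}
step 2 deliver 1→0: 0={back,v=1,log=-}
step 3 deliver 1→2: 2={back,v=1,log=-}
step 4 deliver 1→3: 3={back,v=1,log=-}
step 5 deliver 1→4: 4={back,v=1,log=-}
step 6 timeout(1): 1={back,v=2,log=-}
step 7 deliver 1→3: 3={back,v=2,log=-}
step 8 deliver 3→1: —
step 9 deliver 1→4: 4={back,v=2,log=-}
step 10 deliver 4→1: —
step 11 deliver 4→1: —
step 12 deliver 1→4: —
step 13 deliver 3→0: —
step 14 deliver 4→3: —
step 15 crash(4): 4={✗back,v=2,log=-}
step 16 propose(1,'q'): —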